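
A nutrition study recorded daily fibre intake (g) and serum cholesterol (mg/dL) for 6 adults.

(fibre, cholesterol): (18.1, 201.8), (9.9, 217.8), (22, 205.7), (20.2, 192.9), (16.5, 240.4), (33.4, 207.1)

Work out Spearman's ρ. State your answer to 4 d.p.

-0.4286

Rank fibre: 3, 1, 5, 4, 2, 6
Rank cholesterol: 2, 5, 3, 1, 6, 4
d = rank(fibre) − rank(cholesterol): 1, -4, 2, 3, -4, 2; Σd² = 50
ρ = 1 − 6Σd² / [n(n²−1)] = 1 − 6×50 / (6×35) = 1 − 300/210 ≈ -0.4286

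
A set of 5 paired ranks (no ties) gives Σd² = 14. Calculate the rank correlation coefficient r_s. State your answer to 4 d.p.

0.3000

ρ = 1 − 6Σd² / [n(n²−1)] = 1 − 6×14 / (5×24)
  = 1 − 84/120 = 1 − 0.70000 ≈ 0.3000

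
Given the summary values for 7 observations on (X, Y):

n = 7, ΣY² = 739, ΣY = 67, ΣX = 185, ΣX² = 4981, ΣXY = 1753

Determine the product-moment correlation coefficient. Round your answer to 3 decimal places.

-0.187

r = (nΣXY − ΣXΣY) / √[(nΣX² − (ΣX)²)(nΣY² − (ΣY)²)]
Numerator: 7×1753 − 185×67 = -124
Denominator: √[(34867 − 34225)(5173 − 4489)] = √[642 × 684] = 662.6673
r = -124 / 662.6673 ≈ -0.187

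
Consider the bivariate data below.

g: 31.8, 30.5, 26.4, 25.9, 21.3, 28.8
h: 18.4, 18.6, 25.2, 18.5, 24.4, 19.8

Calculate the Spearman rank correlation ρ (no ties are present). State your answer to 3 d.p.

Rank g: 6, 5, 3, 2, 1, 4
Rank h: 1, 3, 6, 2, 5, 4
d = rank(g) − rank(h): 5, 2, -3, 0, -4, 0; Σd² = 54
ρ = 1 − 6Σd² / [n(n²−1)] = 1 − 6×54 / (6×35) = 1 − 324/210 ≈ -0.543

-0.543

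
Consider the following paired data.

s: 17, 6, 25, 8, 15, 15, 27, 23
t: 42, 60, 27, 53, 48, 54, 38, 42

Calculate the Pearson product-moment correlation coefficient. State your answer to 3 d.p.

-0.879

n = 8, Σs = 136, Σt = 364, Σs² = 2722, Σt² = 17330, Σst = 5695
nΣst − ΣsΣt = 45560 − 49504 = -3944
nΣs² − (Σs)² = 21776 − 18496 = 3280; nΣt² − (Σt)² = 138640 − 132496 = 6144
r = -3944 / √(3280 × 6144) = -3944 / 4489.1335 ≈ -0.879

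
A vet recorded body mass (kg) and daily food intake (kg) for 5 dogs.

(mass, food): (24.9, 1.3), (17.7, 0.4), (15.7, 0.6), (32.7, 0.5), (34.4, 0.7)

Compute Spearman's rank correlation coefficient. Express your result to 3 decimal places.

Rank mass: 3, 2, 1, 4, 5
Rank food: 5, 1, 3, 2, 4
d = rank(mass) − rank(food): -2, 1, -2, 2, 1; Σd² = 14
ρ = 1 − 6Σd² / [n(n²−1)] = 1 − 6×14 / (5×24) = 1 − 84/120 ≈ 0.300

0.300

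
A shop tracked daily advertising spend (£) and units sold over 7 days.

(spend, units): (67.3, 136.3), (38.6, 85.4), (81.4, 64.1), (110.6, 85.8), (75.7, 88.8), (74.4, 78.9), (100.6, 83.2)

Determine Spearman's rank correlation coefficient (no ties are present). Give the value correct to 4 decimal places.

Rank spend: 2, 1, 5, 7, 4, 3, 6
Rank units: 7, 4, 1, 5, 6, 2, 3
d = rank(spend) − rank(units): -5, -3, 4, 2, -2, 1, 3; Σd² = 68
ρ = 1 − 6Σd² / [n(n²−1)] = 1 − 6×68 / (7×48) = 1 − 408/336 ≈ -0.2143

-0.2143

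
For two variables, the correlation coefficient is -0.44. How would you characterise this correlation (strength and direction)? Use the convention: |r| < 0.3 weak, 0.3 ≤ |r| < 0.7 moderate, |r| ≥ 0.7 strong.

moderate negative

r = -0.44 < 0 so the relationship is negative.
|r| = 0.44, which falls in the moderate range.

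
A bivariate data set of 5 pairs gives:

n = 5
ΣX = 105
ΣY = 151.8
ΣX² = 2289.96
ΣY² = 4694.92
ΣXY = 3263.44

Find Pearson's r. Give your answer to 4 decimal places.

0.8835

r = (nΣXY − ΣXΣY) / √[(nΣX² − (ΣX)²)(nΣY² − (ΣY)²)]
Numerator: 5×3263.44 − 105×151.8 = 378.2
Denominator: √[(11449.8 − 11025)(23474.6 − 23043.24)] = √[424.8 × 431.36] = 428.0674
r = 378.2 / 428.0674 ≈ 0.8835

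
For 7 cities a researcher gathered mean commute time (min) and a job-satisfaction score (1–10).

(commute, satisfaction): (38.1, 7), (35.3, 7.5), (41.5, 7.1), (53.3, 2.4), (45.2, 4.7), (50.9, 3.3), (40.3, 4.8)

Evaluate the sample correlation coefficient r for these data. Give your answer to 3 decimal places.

-0.923

n = 7, Σx = 304.6, Σy = 36.8, Σx² = 13518.78, Σy² = 217.44, Σxy = 1527.87
nΣxy − ΣxΣy = 10695.09 − 11209.28 = -514.19
nΣx² − (Σx)² = 94631.46 − 92781.16 = 1850.3; nΣy² − (Σy)² = 1522.08 − 1354.24 = 167.84
r = -514.19 / √(1850.3 × 167.84) = -514.19 / 557.2740 ≈ -0.923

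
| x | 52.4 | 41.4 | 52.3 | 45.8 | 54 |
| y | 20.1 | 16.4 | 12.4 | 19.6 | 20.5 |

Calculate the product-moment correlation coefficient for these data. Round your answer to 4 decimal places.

0.1139

n = 5, Σx = 245.9, Σy = 89, Σx² = 12208.65, Σy² = 1631.14, Σxy = 4385.4
nΣxy − ΣxΣy = 21927 − 21885.1 = 41.9
nΣx² − (Σx)² = 61043.25 − 60466.81 = 576.44; nΣy² − (Σy)² = 8155.7 − 7921 = 234.7
r = 41.9 / √(576.44 × 234.7) = 41.9 / 367.8185 ≈ 0.1139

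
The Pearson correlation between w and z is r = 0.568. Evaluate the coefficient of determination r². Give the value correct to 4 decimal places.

r² = (0.568)² = 0.3226

0.3226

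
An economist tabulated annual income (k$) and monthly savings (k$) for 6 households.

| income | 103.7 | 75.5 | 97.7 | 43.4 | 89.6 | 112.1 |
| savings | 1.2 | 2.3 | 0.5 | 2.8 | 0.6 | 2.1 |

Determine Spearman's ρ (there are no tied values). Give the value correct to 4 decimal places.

Rank income: 5, 2, 4, 1, 3, 6
Rank savings: 3, 5, 1, 6, 2, 4
d = rank(income) − rank(savings): 2, -3, 3, -5, 1, 2; Σd² = 52
ρ = 1 − 6Σd² / [n(n²−1)] = 1 − 6×52 / (6×35) = 1 − 312/210 ≈ -0.4857

-0.4857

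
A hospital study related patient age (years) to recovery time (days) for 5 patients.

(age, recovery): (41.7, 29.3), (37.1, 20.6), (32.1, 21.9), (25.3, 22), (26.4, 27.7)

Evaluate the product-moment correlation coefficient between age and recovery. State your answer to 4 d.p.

0.2356

n = 5, Σx = 162.6, Σy = 121.5, Σx² = 5482.76, Σy² = 3013.75, Σxy = 3976.94
nΣxy − ΣxΣy = 19884.7 − 19755.9 = 128.8
nΣx² − (Σx)² = 27413.8 − 26438.76 = 975.04; nΣy² − (Σy)² = 15068.75 − 14762.25 = 306.5
r = 128.8 / √(975.04 × 306.5) = 128.8 / 546.6715 ≈ 0.2356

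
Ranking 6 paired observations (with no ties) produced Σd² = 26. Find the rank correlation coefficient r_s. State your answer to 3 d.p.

ρ = 1 − 6Σd² / [n(n²−1)] = 1 − 6×26 / (6×35)
  = 1 − 156/210 = 1 − 0.7429 ≈ 0.257

0.257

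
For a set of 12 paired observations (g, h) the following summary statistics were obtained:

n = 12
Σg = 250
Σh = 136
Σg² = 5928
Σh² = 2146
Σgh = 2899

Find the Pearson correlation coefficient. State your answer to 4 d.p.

0.0995

r = (nΣgh − ΣgΣh) / √[(nΣg² − (Σg)²)(nΣh² − (Σh)²)]
Numerator: 12×2899 − 250×136 = 788
Denominator: √[(71136 − 62500)(25752 − 18496)] = √[8636 × 7256] = 7915.9848
r = 788 / 7915.9848 ≈ 0.0995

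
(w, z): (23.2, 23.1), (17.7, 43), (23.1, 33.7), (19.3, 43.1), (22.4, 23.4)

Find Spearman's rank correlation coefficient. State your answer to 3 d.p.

-0.800

Rank w: 5, 1, 4, 2, 3
Rank z: 1, 4, 3, 5, 2
d = rank(w) − rank(z): 4, -3, 1, -3, 1; Σd² = 36
ρ = 1 − 6Σd² / [n(n²−1)] = 1 − 6×36 / (5×24) = 1 − 216/120 ≈ -0.800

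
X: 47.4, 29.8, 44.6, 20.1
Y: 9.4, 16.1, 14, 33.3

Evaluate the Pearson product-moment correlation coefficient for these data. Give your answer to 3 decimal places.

-0.904

n = 4, ΣX = 141.9, ΣY = 72.8, ΣX² = 5527.97, ΣY² = 1652.46, ΣXY = 2219.07
nΣXY − ΣXΣY = 8876.28 − 10330.32 = -1454.04
nΣX² − (ΣX)² = 22111.88 − 20135.61 = 1976.27; nΣY² − (ΣY)² = 6609.84 − 5299.84 = 1310
r = -1454.04 / √(1976.27 × 1310) = -1454.04 / 1609.0102 ≈ -0.904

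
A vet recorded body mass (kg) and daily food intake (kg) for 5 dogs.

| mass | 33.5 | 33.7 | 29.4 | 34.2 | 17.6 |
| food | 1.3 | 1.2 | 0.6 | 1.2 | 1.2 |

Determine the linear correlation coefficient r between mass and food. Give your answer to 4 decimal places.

0.0692

n = 5, Σx = 148.4, Σy = 5.5, Σx² = 4601.7, Σy² = 6.37, Σxy = 163.79
nΣxy − ΣxΣy = 818.95 − 816.2 = 2.75
nΣx² − (Σx)² = 23008.5 − 22022.56 = 985.94; nΣy² − (Σy)² = 31.85 − 30.25 = 1.6
r = 2.75 / √(985.94 × 1.6) = 2.75 / 39.7178 ≈ 0.0692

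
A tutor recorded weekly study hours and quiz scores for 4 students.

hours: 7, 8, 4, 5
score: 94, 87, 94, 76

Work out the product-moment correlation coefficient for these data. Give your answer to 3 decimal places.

0.086

n = 4, Σx = 24, Σy = 351, Σx² = 154, Σy² = 31017, Σxy = 2110
nΣxy − ΣxΣy = 8440 − 8424 = 16
nΣx² − (Σx)² = 616 − 576 = 40; nΣy² − (Σy)² = 124068 − 123201 = 867
r = 16 / √(40 × 867) = 16 / 186.2257 ≈ 0.086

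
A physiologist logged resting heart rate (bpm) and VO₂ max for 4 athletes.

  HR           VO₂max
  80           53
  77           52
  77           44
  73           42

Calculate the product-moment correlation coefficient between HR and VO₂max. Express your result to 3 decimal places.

0.809

n = 4, Σx = 307, Σy = 191, Σx² = 23587, Σy² = 9213, Σxy = 14698
nΣxy − ΣxΣy = 58792 − 58637 = 155
nΣx² − (Σx)² = 94348 − 94249 = 99; nΣy² − (Σy)² = 36852 − 36481 = 371
r = 155 / √(99 × 371) = 155 / 191.6481 ≈ 0.809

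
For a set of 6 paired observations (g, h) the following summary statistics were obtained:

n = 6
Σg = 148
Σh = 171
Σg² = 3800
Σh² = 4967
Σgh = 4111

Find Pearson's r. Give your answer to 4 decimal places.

r = (nΣgh − ΣgΣh) / √[(nΣg² − (Σg)²)(nΣh² − (Σh)²)]
Numerator: 6×4111 − 148×171 = -642
Denominator: √[(22800 − 21904)(29802 − 29241)] = √[896 × 561] = 708.9824
r = -642 / 708.9824 ≈ -0.9055

-0.9055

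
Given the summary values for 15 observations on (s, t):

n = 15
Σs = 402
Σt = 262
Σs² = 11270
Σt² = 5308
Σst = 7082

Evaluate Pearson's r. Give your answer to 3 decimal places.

r = (nΣst − ΣsΣt) / √[(nΣs² − (Σs)²)(nΣt² − (Σt)²)]
Numerator: 15×7082 − 402×262 = 906
Denominator: √[(169050 − 161604)(79620 − 68644)] = √[7446 × 10976] = 9040.3150
r = 906 / 9040.3150 ≈ 0.100

0.100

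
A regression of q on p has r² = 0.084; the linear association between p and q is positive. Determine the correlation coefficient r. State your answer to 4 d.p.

|r| = √0.084 = 0.2898
The association is positive, so r = 0.2898.

0.2898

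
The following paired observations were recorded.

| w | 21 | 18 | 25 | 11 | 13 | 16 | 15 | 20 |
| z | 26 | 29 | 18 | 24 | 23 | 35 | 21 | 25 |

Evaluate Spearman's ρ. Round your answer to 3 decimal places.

Rank w: 7, 5, 8, 1, 2, 4, 3, 6
Rank z: 6, 7, 1, 4, 3, 8, 2, 5
d = rank(w) − rank(z): 1, -2, 7, -3, -1, -4, 1, 1; Σd² = 82
ρ = 1 − 6Σd² / [n(n²−1)] = 1 − 6×82 / (8×63) = 1 − 492/504 ≈ 0.024

0.024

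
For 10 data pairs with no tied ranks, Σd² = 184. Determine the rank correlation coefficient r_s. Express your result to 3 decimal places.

ρ = 1 − 6Σd² / [n(n²−1)] = 1 − 6×184 / (10×99)
  = 1 − 1104/990 = 1 − 1.1152 ≈ -0.115

-0.115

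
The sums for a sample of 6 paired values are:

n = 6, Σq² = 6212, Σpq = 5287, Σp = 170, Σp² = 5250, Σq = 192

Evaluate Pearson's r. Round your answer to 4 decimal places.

r = (nΣpq − ΣpΣq) / √[(nΣp² − (Σp)²)(nΣq² − (Σq)²)]
Numerator: 6×5287 − 170×192 = -918
Denominator: √[(31500 − 28900)(37272 − 36864)] = √[2600 × 408] = 1029.9515
r = -918 / 1029.9515 ≈ -0.8913

-0.8913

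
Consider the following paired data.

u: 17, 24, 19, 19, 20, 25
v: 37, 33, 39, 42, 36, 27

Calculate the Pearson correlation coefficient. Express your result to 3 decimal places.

n = 6, Σu = 124, Σv = 214, Σu² = 2612, Σv² = 7768, Σuv = 4355
nΣuv − ΣuΣv = 26130 − 26536 = -406
nΣu² − (Σu)² = 15672 − 15376 = 296; nΣv² − (Σv)² = 46608 − 45796 = 812
r = -406 / √(296 × 812) = -406 / 490.2571 ≈ -0.828

-0.828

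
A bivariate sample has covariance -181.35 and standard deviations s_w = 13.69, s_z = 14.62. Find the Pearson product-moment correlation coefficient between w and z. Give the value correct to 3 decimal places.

r = Cov(w,z) / (s_w · s_z) = -181.35 / (13.69 × 14.62)
  = -181.35 / 200.1478 ≈ -0.906

-0.906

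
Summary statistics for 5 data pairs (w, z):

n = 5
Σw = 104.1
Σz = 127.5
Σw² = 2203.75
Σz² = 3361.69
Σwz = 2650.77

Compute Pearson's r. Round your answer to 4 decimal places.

-0.0596

r = (nΣwz − ΣwΣz) / √[(nΣw² − (Σw)²)(nΣz² − (Σz)²)]
Numerator: 5×2650.77 − 104.1×127.5 = -18.9
Denominator: √[(11018.75 − 10836.81)(16808.45 − 16256.25)] = √[181.94 × 552.2] = 316.9657
r = -18.9 / 316.9657 ≈ -0.0596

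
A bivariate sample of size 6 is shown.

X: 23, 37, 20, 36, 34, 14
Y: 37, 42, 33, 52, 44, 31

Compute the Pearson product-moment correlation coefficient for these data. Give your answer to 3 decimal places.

0.893

n = 6, ΣX = 164, ΣY = 239, ΣX² = 4946, ΣY² = 9823, ΣXY = 6867
nΣXY − ΣXΣY = 41202 − 39196 = 2006
nΣX² − (ΣX)² = 29676 − 26896 = 2780; nΣY² − (ΣY)² = 58938 − 57121 = 1817
r = 2006 / √(2780 × 1817) = 2006 / 2247.5008 ≈ 0.893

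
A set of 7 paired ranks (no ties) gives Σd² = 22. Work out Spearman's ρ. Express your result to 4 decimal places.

0.6071

ρ = 1 − 6Σd² / [n(n²−1)] = 1 − 6×22 / (7×48)
  = 1 − 132/336 = 1 − 0.39286 ≈ 0.6071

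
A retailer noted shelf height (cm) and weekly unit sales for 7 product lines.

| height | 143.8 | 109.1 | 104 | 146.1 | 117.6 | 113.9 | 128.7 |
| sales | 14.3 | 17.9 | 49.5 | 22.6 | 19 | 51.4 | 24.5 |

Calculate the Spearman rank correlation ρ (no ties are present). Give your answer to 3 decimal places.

Rank height: 6, 2, 1, 7, 4, 3, 5
Rank sales: 1, 2, 6, 4, 3, 7, 5
d = rank(height) − rank(sales): 5, 0, -5, 3, 1, -4, 0; Σd² = 76
ρ = 1 − 6Σd² / [n(n²−1)] = 1 − 6×76 / (7×48) = 1 − 456/336 ≈ -0.357

-0.357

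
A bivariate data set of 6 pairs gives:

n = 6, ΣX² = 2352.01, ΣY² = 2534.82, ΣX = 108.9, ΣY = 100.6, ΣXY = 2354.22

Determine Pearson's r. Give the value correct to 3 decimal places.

0.936

r = (nΣXY − ΣXΣY) / √[(nΣX² − (ΣX)²)(nΣY² − (ΣY)²)]
Numerator: 6×2354.22 − 108.9×100.6 = 3169.98
Denominator: √[(14112.06 − 11859.21)(15208.92 − 10120.36)] = √[2252.85 × 5088.56] = 3385.8178
r = 3169.98 / 3385.8178 ≈ 0.936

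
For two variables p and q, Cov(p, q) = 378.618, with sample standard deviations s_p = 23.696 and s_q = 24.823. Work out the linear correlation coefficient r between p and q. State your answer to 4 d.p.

0.6437

r = Cov(p,q) / (s_p · s_q) = 378.618 / (23.696 × 24.823)
  = 378.618 / 588.2058 ≈ 0.6437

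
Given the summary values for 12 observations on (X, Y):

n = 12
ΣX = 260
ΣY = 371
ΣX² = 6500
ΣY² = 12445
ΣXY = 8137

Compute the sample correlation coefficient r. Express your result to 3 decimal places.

r = (nΣXY − ΣXΣY) / √[(nΣX² − (ΣX)²)(nΣY² − (ΣY)²)]
Numerator: 12×8137 − 260×371 = 1184
Denominator: √[(78000 − 67600)(149340 − 137641)] = √[10400 × 11699] = 11030.3944
r = 1184 / 11030.3944 ≈ 0.107

0.107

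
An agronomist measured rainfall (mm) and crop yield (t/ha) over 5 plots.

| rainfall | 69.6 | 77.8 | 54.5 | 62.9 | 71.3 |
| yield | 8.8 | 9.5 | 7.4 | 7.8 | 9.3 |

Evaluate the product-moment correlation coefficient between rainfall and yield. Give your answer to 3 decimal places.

n = 5, Σx = 336.1, Σy = 42.8, Σx² = 22907.35, Σy² = 369.78, Σxy = 2908.59
nΣxy − ΣxΣy = 14542.95 − 14385.08 = 157.87
nΣx² − (Σx)² = 114536.75 − 112963.21 = 1573.54; nΣy² − (Σy)² = 1848.9 − 1831.84 = 17.06
r = 157.87 / √(1573.54 × 17.06) = 157.87 / 163.8432 ≈ 0.964

0.964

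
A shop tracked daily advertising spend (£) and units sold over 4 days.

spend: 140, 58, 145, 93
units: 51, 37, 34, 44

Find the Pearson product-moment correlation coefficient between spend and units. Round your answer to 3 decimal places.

n = 4, Σx = 436, Σy = 166, Σx² = 52638, Σy² = 7062, Σxy = 18308
nΣxy − ΣxΣy = 73232 − 72376 = 856
nΣx² − (Σx)² = 210552 − 190096 = 20456; nΣy² − (Σy)² = 28248 − 27556 = 692
r = 856 / √(20456 × 692) = 856 / 3762.3865 ≈ 0.228

0.228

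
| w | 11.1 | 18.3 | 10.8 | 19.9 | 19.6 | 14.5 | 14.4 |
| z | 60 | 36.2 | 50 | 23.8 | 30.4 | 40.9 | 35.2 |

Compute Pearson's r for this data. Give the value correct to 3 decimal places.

-0.901

n = 7, Σw = 108.6, Σz = 276.5, Σw² = 1772.52, Σz² = 11812.89, Σwz = 4037.85
nΣwz − ΣwΣz = 28264.95 − 30027.9 = -1762.95
nΣw² − (Σw)² = 12407.64 − 11793.96 = 613.68; nΣz² − (Σz)² = 82690.23 − 76452.25 = 6237.98
r = -1762.95 / √(613.68 × 6237.98) = -1762.95 / 1956.5591 ≈ -0.901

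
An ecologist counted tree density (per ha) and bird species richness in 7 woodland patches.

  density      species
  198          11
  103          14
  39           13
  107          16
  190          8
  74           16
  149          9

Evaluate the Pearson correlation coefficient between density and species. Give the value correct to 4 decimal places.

-0.7084

n = 7, Σx = 860, Σy = 87, Σx² = 126560, Σy² = 1143, Σxy = 9884
nΣxy − ΣxΣy = 69188 − 74820 = -5632
nΣx² − (Σx)² = 885920 − 739600 = 146320; nΣy² − (Σy)² = 8001 − 7569 = 432
r = -5632 / √(146320 × 432) = -5632 / 7950.4868 ≈ -0.7084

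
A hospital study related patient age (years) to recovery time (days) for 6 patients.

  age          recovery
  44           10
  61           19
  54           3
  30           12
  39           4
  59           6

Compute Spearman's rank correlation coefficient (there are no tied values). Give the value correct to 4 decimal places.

0.1429

Rank age: 3, 6, 4, 1, 2, 5
Rank recovery: 4, 6, 1, 5, 2, 3
d = rank(age) − rank(recovery): -1, 0, 3, -4, 0, 2; Σd² = 30
ρ = 1 − 6Σd² / [n(n²−1)] = 1 − 6×30 / (6×35) = 1 − 180/210 ≈ 0.1429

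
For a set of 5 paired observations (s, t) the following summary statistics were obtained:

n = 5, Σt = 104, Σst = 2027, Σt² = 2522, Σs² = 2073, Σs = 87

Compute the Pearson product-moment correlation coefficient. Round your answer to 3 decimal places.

r = (nΣst − ΣsΣt) / √[(nΣs² − (Σs)²)(nΣt² − (Σt)²)]
Numerator: 5×2027 − 87×104 = 1087
Denominator: √[(10365 − 7569)(12610 − 10816)] = √[2796 × 1794] = 2239.6482
r = 1087 / 2239.6482 ≈ 0.485

0.485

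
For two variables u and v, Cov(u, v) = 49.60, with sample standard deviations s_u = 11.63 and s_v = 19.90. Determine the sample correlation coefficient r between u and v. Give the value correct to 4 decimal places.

0.2143

r = Cov(u,v) / (s_u · s_v) = 49.60 / (11.63 × 19.90)
  = 49.60 / 231.4370 ≈ 0.2143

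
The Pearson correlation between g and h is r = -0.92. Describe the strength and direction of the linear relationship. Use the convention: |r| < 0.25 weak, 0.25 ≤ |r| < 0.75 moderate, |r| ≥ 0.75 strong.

r = -0.92 < 0 so the relationship is negative.
|r| = 0.92, which falls in the strong range.

strong negative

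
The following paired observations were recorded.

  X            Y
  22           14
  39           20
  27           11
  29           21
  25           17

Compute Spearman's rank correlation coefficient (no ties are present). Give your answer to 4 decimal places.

0.6000

Rank X: 1, 5, 3, 4, 2
Rank Y: 2, 4, 1, 5, 3
d = rank(X) − rank(Y): -1, 1, 2, -1, -1; Σd² = 8
ρ = 1 − 6Σd² / [n(n²−1)] = 1 − 6×8 / (5×24) = 1 − 48/120 ≈ 0.6000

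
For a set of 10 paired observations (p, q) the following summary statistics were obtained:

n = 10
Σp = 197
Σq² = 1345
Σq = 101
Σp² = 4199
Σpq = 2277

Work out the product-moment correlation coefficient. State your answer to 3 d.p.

r = (nΣpq − ΣpΣq) / √[(nΣp² − (Σp)²)(nΣq² − (Σq)²)]
Numerator: 10×2277 − 197×101 = 2873
Denominator: √[(41990 − 38809)(13450 − 10201)] = √[3181 × 3249] = 3214.8202
r = 2873 / 3214.8202 ≈ 0.894

0.894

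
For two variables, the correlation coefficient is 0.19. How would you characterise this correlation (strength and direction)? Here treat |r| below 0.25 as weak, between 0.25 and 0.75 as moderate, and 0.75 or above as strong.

r = 0.19 > 0 so the relationship is positive.
|r| = 0.19, which falls in the weak range.

weak positive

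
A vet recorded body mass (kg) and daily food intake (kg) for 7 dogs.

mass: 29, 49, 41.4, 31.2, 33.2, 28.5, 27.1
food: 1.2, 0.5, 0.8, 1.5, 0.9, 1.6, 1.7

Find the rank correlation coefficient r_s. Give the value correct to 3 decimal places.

Rank mass: 3, 7, 6, 4, 5, 2, 1
Rank food: 4, 1, 2, 5, 3, 6, 7
d = rank(mass) − rank(food): -1, 6, 4, -1, 2, -4, -6; Σd² = 110
ρ = 1 − 6Σd² / [n(n²−1)] = 1 − 6×110 / (7×48) = 1 − 660/336 ≈ -0.964

-0.964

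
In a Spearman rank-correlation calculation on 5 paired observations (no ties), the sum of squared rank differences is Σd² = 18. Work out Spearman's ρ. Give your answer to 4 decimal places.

0.1000

ρ = 1 − 6Σd² / [n(n²−1)] = 1 − 6×18 / (5×24)
  = 1 − 108/120 = 1 − 0.90000 ≈ 0.1000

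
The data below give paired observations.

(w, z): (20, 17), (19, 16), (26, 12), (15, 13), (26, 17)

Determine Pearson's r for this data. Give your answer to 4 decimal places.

n = 5, Σw = 106, Σz = 75, Σw² = 2338, Σz² = 1147, Σwz = 1593
nΣwz − ΣwΣz = 7965 − 7950 = 15
nΣw² − (Σw)² = 11690 − 11236 = 454; nΣz² − (Σz)² = 5735 − 5625 = 110
r = 15 / √(454 × 110) = 15 / 223.4726 ≈ 0.0671

0.0671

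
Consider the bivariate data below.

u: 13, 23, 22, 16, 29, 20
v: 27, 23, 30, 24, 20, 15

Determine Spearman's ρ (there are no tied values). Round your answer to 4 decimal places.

Rank u: 1, 5, 4, 2, 6, 3
Rank v: 5, 3, 6, 4, 2, 1
d = rank(u) − rank(v): -4, 2, -2, -2, 4, 2; Σd² = 48
ρ = 1 − 6Σd² / [n(n²−1)] = 1 − 6×48 / (6×35) = 1 − 288/210 ≈ -0.3714

-0.3714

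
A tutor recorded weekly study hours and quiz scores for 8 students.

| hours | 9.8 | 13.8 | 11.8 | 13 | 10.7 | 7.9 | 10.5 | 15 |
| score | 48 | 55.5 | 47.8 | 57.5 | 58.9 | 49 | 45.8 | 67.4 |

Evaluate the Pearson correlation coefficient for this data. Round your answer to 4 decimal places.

n = 8, Σx = 92.5, Σy = 429.9, Σx² = 1106.87, Σy² = 23485.95, Σxy = 5057.07
nΣxy − ΣxΣy = 40456.56 − 39765.75 = 690.81
nΣx² − (Σx)² = 8854.96 − 8556.25 = 298.71; nΣy² − (Σy)² = 187887.6 − 184814.01 = 3073.59
r = 690.81 / √(298.71 × 3073.59) = 690.81 / 958.1816 ≈ 0.7210

0.7210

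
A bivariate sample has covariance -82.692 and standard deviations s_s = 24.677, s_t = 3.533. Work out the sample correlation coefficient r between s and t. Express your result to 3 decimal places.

-0.948

r = Cov(s,t) / (s_s · s_t) = -82.692 / (24.677 × 3.533)
  = -82.692 / 87.1838 ≈ -0.948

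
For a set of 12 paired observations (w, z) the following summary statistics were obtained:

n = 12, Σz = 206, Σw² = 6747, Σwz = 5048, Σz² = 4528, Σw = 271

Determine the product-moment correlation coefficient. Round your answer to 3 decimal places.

0.502

r = (nΣwz − ΣwΣz) / √[(nΣw² − (Σw)²)(nΣz² − (Σz)²)]
Numerator: 12×5048 − 271×206 = 4750
Denominator: √[(80964 − 73441)(54336 − 42436)] = √[7523 × 11900] = 9461.6965
r = 4750 / 9461.6965 ≈ 0.502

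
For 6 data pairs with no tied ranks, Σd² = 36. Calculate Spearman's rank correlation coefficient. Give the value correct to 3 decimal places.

-0.029

ρ = 1 − 6Σd² / [n(n²−1)] = 1 − 6×36 / (6×35)
  = 1 − 216/210 = 1 − 1.0286 ≈ -0.029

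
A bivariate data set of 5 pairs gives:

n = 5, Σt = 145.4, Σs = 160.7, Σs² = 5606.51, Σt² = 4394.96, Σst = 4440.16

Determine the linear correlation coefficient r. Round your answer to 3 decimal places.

-0.859

r = (nΣst − ΣsΣt) / √[(nΣs² − (Σs)²)(nΣt² − (Σt)²)]
Numerator: 5×4440.16 − 160.7×145.4 = -1164.98
Denominator: √[(28032.55 − 25824.49)(21974.8 − 21141.16)] = √[2208.06 × 833.64] = 1356.7340
r = -1164.98 / 1356.7340 ≈ -0.859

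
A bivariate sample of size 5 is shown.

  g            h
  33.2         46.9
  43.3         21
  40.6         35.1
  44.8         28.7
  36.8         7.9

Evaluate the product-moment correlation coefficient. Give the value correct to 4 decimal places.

n = 5, Σg = 198.7, Σh = 139.6, Σg² = 7986.77, Σh² = 4758.72, Σgh = 5467.92
nΣgh − ΣgΣh = 27339.6 − 27738.52 = -398.92
nΣg² − (Σg)² = 39933.85 − 39481.69 = 452.16; nΣh² − (Σh)² = 23793.6 − 19488.16 = 4305.44
r = -398.92 / √(452.16 × 4305.44) = -398.92 / 1395.2590 ≈ -0.2859

-0.2859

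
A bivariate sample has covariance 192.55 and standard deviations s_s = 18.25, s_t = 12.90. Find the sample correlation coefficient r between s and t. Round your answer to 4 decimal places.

0.8179

r = Cov(s,t) / (s_s · s_t) = 192.55 / (18.25 × 12.90)
  = 192.55 / 235.4250 ≈ 0.8179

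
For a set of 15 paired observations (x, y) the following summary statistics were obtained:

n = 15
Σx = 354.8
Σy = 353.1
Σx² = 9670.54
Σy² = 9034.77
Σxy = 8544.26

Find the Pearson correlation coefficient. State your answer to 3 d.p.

r = (nΣxy − ΣxΣy) / √[(nΣx² − (Σx)²)(nΣy² − (Σy)²)]
Numerator: 15×8544.26 − 354.8×353.1 = 2884.02
Denominator: √[(145058.1 − 125883.04)(135521.55 − 124679.61)] = √[19175.06 × 10841.94] = 14418.5592
r = 2884.02 / 14418.5592 ≈ 0.200

0.200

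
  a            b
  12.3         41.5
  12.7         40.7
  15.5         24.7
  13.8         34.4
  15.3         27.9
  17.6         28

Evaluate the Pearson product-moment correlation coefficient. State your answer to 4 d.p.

n = 6, Σa = 87.2, Σb = 197.2, Σa² = 1287.12, Σb² = 6734.6, Σab = 2804.58
nΣab − ΣaΣb = 16827.48 − 17195.84 = -368.36
nΣa² − (Σa)² = 7722.72 − 7603.84 = 118.88; nΣb² − (Σb)² = 40407.6 − 38887.84 = 1519.76
r = -368.36 / √(118.88 × 1519.76) = -368.36 / 425.0518 ≈ -0.8666

-0.8666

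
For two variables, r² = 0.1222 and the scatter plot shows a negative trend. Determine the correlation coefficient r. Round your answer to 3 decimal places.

-0.350

|r| = √0.1222 = 0.350
The association is negative, so r = −0.350.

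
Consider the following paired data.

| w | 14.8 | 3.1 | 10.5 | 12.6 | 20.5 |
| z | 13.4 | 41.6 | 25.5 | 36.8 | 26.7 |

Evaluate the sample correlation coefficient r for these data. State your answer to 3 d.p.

n = 5, Σw = 61.5, Σz = 144, Σw² = 917.91, Σz² = 4627.5, Σwz = 1606.06
nΣwz − ΣwΣz = 8030.3 − 8856 = -825.7
nΣw² − (Σw)² = 4589.55 − 3782.25 = 807.3; nΣz² − (Σz)² = 23137.5 − 20736 = 2401.5
r = -825.7 / √(807.3 × 2401.5) = -825.7 / 1392.3832 ≈ -0.593

-0.593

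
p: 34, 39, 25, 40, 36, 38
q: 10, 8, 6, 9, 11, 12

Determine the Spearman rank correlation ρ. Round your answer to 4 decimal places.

0.1429

Rank p: 2, 5, 1, 6, 3, 4
Rank q: 4, 2, 1, 3, 5, 6
d = rank(p) − rank(q): -2, 3, 0, 3, -2, -2; Σd² = 30
ρ = 1 − 6Σd² / [n(n²−1)] = 1 − 6×30 / (6×35) = 1 − 180/210 ≈ 0.1429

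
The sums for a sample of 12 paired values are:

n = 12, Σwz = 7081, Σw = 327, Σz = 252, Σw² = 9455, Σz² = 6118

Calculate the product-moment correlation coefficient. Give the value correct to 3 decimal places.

0.319

r = (nΣwz − ΣwΣz) / √[(nΣw² − (Σw)²)(nΣz² − (Σz)²)]
Numerator: 12×7081 − 327×252 = 2568
Denominator: √[(113460 − 106929)(73416 − 63504)] = √[6531 × 9912] = 8045.8233
r = 2568 / 8045.8233 ≈ 0.319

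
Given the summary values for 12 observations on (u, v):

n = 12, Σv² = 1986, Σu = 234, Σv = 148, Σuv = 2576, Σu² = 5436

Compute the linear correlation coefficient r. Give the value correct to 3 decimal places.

-0.828

r = (nΣuv − ΣuΣv) / √[(nΣu² − (Σu)²)(nΣv² − (Σv)²)]
Numerator: 12×2576 − 234×148 = -3720
Denominator: √[(65232 − 54756)(23832 − 21904)] = √[10476 × 1928] = 4494.1882
r = -3720 / 4494.1882 ≈ -0.828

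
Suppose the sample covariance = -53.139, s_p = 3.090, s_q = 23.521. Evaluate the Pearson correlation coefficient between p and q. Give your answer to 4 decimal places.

r = Cov(p,q) / (s_p · s_q) = -53.139 / (3.090 × 23.521)
  = -53.139 / 72.6799 ≈ -0.7311

-0.7311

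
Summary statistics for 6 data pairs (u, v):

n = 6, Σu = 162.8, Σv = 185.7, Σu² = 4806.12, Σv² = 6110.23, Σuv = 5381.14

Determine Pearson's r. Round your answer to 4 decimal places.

r = (nΣuv − ΣuΣv) / √[(nΣu² − (Σu)²)(nΣv² − (Σv)²)]
Numerator: 6×5381.14 − 162.8×185.7 = 2054.88
Denominator: √[(28836.72 − 26503.84)(36661.38 − 34484.49)] = √[2332.88 × 2176.89] = 2253.5357
r = 2054.88 / 2253.5357 ≈ 0.9118

0.9118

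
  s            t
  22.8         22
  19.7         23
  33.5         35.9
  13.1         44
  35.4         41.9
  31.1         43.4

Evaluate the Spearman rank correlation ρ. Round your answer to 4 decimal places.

-0.0857

Rank s: 3, 2, 5, 1, 6, 4
Rank t: 1, 2, 3, 6, 4, 5
d = rank(s) − rank(t): 2, 0, 2, -5, 2, -1; Σd² = 38
ρ = 1 − 6Σd² / [n(n²−1)] = 1 − 6×38 / (6×35) = 1 − 228/210 ≈ -0.0857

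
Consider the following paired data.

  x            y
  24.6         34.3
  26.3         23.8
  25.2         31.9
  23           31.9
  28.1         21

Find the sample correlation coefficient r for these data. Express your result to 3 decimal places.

-0.857

n = 5, Σx = 127.2, Σy = 142.9, Σx² = 3250.5, Σy² = 4219.15, Σxy = 3597.4
nΣxy − ΣxΣy = 17987 − 18176.88 = -189.88
nΣx² − (Σx)² = 16252.5 − 16179.84 = 72.66; nΣy² − (Σy)² = 21095.75 − 20420.41 = 675.34
r = -189.88 / √(72.66 × 675.34) = -189.88 / 221.5180 ≈ -0.857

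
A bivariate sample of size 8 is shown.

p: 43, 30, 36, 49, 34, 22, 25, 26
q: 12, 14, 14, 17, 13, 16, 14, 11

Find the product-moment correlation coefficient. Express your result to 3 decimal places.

0.204

n = 8, Σp = 265, Σq = 111, Σp² = 9387, Σq² = 1567, Σpq = 3703
nΣpq − ΣpΣq = 29624 − 29415 = 209
nΣp² − (Σp)² = 75096 − 70225 = 4871; nΣq² − (Σq)² = 12536 − 12321 = 215
r = 209 / √(4871 × 215) = 209 / 1023.3597 ≈ 0.204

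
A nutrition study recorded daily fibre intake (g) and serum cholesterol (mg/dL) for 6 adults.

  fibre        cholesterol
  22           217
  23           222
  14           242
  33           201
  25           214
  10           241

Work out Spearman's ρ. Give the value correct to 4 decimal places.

Rank fibre: 3, 4, 2, 6, 5, 1
Rank cholesterol: 3, 4, 6, 1, 2, 5
d = rank(fibre) − rank(cholesterol): 0, 0, -4, 5, 3, -4; Σd² = 66
ρ = 1 − 6Σd² / [n(n²−1)] = 1 − 6×66 / (6×35) = 1 − 396/210 ≈ -0.8857

-0.8857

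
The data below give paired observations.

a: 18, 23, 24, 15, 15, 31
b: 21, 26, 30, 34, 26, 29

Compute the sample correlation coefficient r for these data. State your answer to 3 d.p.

n = 6, Σa = 126, Σb = 166, Σa² = 2840, Σb² = 4690, Σab = 3495
nΣab − ΣaΣb = 20970 − 20916 = 54
nΣa² − (Σa)² = 17040 − 15876 = 1164; nΣb² − (Σb)² = 28140 − 27556 = 584
r = 54 / √(1164 × 584) = 54 / 824.4853 ≈ 0.065

0.065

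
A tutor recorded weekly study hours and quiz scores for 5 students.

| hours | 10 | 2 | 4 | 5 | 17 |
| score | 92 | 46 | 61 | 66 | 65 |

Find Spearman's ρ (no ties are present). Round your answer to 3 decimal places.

Rank hours: 4, 1, 2, 3, 5
Rank score: 5, 1, 2, 4, 3
d = rank(hours) − rank(score): -1, 0, 0, -1, 2; Σd² = 6
ρ = 1 − 6Σd² / [n(n²−1)] = 1 − 6×6 / (5×24) = 1 − 36/120 ≈ 0.700

0.700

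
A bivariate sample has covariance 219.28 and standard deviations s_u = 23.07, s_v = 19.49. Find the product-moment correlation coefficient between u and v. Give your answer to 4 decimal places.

0.4877

r = Cov(u,v) / (s_u · s_v) = 219.28 / (23.07 × 19.49)
  = 219.28 / 449.6343 ≈ 0.4877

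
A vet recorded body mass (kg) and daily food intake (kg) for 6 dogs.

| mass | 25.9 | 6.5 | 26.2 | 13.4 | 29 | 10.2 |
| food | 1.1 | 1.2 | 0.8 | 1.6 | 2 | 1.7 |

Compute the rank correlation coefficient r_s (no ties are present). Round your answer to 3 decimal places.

Rank mass: 4, 1, 5, 3, 6, 2
Rank food: 2, 3, 1, 4, 6, 5
d = rank(mass) − rank(food): 2, -2, 4, -1, 0, -3; Σd² = 34
ρ = 1 − 6Σd² / [n(n²−1)] = 1 − 6×34 / (6×35) = 1 − 204/210 ≈ 0.029

0.029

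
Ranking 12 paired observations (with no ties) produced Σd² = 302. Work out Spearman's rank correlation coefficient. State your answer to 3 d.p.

-0.056

ρ = 1 − 6Σd² / [n(n²−1)] = 1 − 6×302 / (12×143)
  = 1 − 1812/1716 = 1 − 1.0559 ≈ -0.056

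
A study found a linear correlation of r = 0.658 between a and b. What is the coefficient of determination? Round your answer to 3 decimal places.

r² = (0.658)² = 0.433

0.433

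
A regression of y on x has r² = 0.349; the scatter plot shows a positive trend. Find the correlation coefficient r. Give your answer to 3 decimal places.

|r| = √0.349 = 0.591
The association is positive, so r = 0.591.

0.591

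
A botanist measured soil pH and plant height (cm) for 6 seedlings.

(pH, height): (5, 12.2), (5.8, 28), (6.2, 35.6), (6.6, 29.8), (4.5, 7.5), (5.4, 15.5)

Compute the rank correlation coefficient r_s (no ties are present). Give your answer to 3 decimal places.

0.943

Rank pH: 2, 4, 5, 6, 1, 3
Rank height: 2, 4, 6, 5, 1, 3
d = rank(pH) − rank(height): 0, 0, -1, 1, 0, 0; Σd² = 2
ρ = 1 − 6Σd² / [n(n²−1)] = 1 − 6×2 / (6×35) = 1 − 12/210 ≈ 0.943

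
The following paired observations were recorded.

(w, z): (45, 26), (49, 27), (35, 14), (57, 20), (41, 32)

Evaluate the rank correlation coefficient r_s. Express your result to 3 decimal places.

Rank w: 3, 4, 1, 5, 2
Rank z: 3, 4, 1, 2, 5
d = rank(w) − rank(z): 0, 0, 0, 3, -3; Σd² = 18
ρ = 1 − 6Σd² / [n(n²−1)] = 1 − 6×18 / (5×24) = 1 − 108/120 ≈ 0.100

0.100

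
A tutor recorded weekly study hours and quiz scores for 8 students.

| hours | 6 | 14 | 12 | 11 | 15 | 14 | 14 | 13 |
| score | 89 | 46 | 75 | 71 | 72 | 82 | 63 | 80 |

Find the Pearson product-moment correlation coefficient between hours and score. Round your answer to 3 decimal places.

-0.541

n = 8, Σx = 99, Σy = 578, Σx² = 1283, Σy² = 42980, Σxy = 7009
nΣxy − ΣxΣy = 56072 − 57222 = -1150
nΣx² − (Σx)² = 10264 − 9801 = 463; nΣy² − (Σy)² = 343840 − 334084 = 9756
r = -1150 / √(463 × 9756) = -1150 / 2125.3301 ≈ -0.541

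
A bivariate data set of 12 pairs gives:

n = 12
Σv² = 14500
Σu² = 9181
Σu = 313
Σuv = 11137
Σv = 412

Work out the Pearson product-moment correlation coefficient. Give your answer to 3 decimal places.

r = (nΣuv − ΣuΣv) / √[(nΣu² − (Σu)²)(nΣv² − (Σv)²)]
Numerator: 12×11137 − 313×412 = 4688
Denominator: √[(110172 − 97969)(174000 − 169744)] = √[12203 × 4256] = 7206.6614
r = 4688 / 7206.6614 ≈ 0.651

0.651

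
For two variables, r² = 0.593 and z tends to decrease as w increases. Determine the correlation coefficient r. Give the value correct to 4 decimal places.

|r| = √0.593 = 0.7701
The association is negative, so r = −0.7701.

-0.7701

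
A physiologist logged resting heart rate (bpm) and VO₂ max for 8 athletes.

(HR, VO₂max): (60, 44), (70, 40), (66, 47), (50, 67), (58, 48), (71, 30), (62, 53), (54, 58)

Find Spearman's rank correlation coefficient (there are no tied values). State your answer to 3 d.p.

-0.881

Rank HR: 4, 7, 6, 1, 3, 8, 5, 2
Rank VO₂max: 3, 2, 4, 8, 5, 1, 6, 7
d = rank(HR) − rank(VO₂max): 1, 5, 2, -7, -2, 7, -1, -5; Σd² = 158
ρ = 1 − 6Σd² / [n(n²−1)] = 1 − 6×158 / (8×63) = 1 − 948/504 ≈ -0.881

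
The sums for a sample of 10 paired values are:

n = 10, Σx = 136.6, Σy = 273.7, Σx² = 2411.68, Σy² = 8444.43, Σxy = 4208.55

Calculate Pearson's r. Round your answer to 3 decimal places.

0.651

r = (nΣxy − ΣxΣy) / √[(nΣx² − (Σx)²)(nΣy² − (Σy)²)]
Numerator: 10×4208.55 − 136.6×273.7 = 4698.08
Denominator: √[(24116.8 − 18659.56)(84444.3 − 74911.69)] = √[5457.24 × 9532.61] = 7212.6098
r = 4698.08 / 7212.6098 ≈ 0.651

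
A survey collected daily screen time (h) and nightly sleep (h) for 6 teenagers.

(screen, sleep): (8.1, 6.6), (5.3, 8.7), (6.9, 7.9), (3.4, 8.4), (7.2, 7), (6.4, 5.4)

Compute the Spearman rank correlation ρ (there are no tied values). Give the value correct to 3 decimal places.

-0.600

Rank screen: 6, 2, 4, 1, 5, 3
Rank sleep: 2, 6, 4, 5, 3, 1
d = rank(screen) − rank(sleep): 4, -4, 0, -4, 2, 2; Σd² = 56
ρ = 1 − 6Σd² / [n(n²−1)] = 1 − 6×56 / (6×35) = 1 − 336/210 ≈ -0.600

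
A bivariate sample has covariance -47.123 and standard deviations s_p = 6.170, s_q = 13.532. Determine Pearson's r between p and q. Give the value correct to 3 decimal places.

r = Cov(p,q) / (s_p · s_q) = -47.123 / (6.170 × 13.532)
  = -47.123 / 83.4924 ≈ -0.564

-0.564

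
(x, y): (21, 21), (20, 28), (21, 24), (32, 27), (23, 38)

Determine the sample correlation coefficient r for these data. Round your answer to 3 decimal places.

0.109

n = 5, Σx = 117, Σy = 138, Σx² = 2835, Σy² = 3974, Σxy = 3243
nΣxy − ΣxΣy = 16215 − 16146 = 69
nΣx² − (Σx)² = 14175 − 13689 = 486; nΣy² − (Σy)² = 19870 − 19044 = 826
r = 69 / √(486 × 826) = 69 / 633.5898 ≈ 0.109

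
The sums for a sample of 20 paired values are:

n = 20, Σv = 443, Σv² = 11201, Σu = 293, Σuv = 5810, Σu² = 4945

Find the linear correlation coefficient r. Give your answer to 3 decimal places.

-0.714

r = (nΣuv − ΣuΣv) / √[(nΣu² − (Σu)²)(nΣv² − (Σv)²)]
Numerator: 20×5810 − 293×443 = -13599
Denominator: √[(98900 − 85849)(224020 − 196249)] = √[13051 × 27771] = 19037.8392
r = -13599 / 19037.8392 ≈ -0.714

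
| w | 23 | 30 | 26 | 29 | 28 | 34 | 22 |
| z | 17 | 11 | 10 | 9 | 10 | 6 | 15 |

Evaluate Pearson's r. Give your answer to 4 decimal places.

-0.9000

n = 7, Σw = 192, Σz = 78, Σw² = 5370, Σz² = 952, Σwz = 2056
nΣwz − ΣwΣz = 14392 − 14976 = -584
nΣw² − (Σw)² = 37590 − 36864 = 726; nΣz² − (Σz)² = 6664 − 6084 = 580
r = -584 / √(726 × 580) = -584 / 648.9068 ≈ -0.9000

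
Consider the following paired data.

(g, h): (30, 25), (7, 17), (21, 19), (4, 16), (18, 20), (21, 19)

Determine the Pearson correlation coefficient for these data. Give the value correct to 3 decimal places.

n = 6, Σg = 101, Σh = 116, Σg² = 2171, Σh² = 2292, Σgh = 2091
nΣgh − ΣgΣh = 12546 − 11716 = 830
nΣg² − (Σg)² = 13026 − 10201 = 2825; nΣh² − (Σh)² = 13752 − 13456 = 296
r = 830 / √(2825 × 296) = 830 / 914.4397 ≈ 0.908

0.908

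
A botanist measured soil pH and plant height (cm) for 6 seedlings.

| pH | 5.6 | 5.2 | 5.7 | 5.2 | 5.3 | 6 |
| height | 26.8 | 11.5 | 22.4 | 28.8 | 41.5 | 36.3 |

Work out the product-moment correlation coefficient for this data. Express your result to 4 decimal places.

n = 6, Σx = 33, Σy = 167.3, Σx² = 182.02, Σy² = 5221.63, Σxy = 925.07
nΣxy − ΣxΣy = 5550.42 − 5520.9 = 29.52
nΣx² − (Σx)² = 1092.12 − 1089 = 3.12; nΣy² − (Σy)² = 31329.78 − 27989.29 = 3340.49
r = 29.52 / √(3.12 × 3340.49) = 29.52 / 102.0898 ≈ 0.2892

0.2892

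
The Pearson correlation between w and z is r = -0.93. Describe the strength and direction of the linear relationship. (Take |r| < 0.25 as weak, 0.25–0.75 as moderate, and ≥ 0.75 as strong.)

r = -0.93 < 0 so the relationship is negative.
|r| = 0.93, which falls in the strong range.

strong negative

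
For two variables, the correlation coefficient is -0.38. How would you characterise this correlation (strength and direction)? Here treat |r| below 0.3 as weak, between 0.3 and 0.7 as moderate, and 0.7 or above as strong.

r = -0.38 < 0 so the relationship is negative.
|r| = 0.38, which falls in the moderate range.

moderate negative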